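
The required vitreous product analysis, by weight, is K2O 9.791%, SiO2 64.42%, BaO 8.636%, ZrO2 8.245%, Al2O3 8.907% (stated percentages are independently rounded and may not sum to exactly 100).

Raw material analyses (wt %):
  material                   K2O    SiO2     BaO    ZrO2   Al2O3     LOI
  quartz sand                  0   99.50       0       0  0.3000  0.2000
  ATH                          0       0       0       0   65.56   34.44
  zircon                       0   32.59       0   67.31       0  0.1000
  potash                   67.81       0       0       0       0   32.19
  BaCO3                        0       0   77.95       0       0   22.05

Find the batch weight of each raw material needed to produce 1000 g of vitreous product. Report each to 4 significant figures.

In-progress results appear rounded off to 4 significant digits across the worked steps; full float precision is kept throughout; a single rounding produces each reported value; derived quantities are re-derived in full float precision (five oxide percentages, the yield, net glass mass, ignition loss, the totals) using the weight values at 1000 g of glass, precisely as stated by the problem or the answer.
Oxide mass targets, per 1000 g vitreous product:
  K2O: 9.791% × 1000 = 97.91 g
  SiO2: 64.42% × 1000 = 644.2 g
  BaO: 8.636% × 1000 = 86.36 g
  ZrO2: 8.245% × 1000 = 82.45 g
  Al2O3: 8.907% × 1000 = 89.07 g
Sums-versus-targets review given the weights on record, relative to the basis at hand (delivered sums recover each target inside rounding margins):
  K2O: 144.4·0.6781 = 97.92 g (target 97.91 g)
  SiO2: 607.3·0.9950 + 122.5·0.3259 = 644.2 g (target 644.2 g)
  BaO: 110.8·0.7795 = 86.37 g (target 86.36 g)
  ZrO2: 122.5·0.6731 = 82.45 g (target 82.45 g)
  Al2O3: 607.3·0.003000 + 133.1·0.6556 = 89.08 g (target 89.07 g)
Glass-mass sanity pass: Σ batch − LOI loss = 1000 g (targets for the oxides total 1000 g; with the basis standing at 1000 g — rounding explains the deltas).
Adding the batch up: Σ batch = 1118 g; the LOI term Σ batch·LOI equals 118.1 g; as yield: glass ÷ batch → 89.44%.

Batch per 1000 g vitreous product:
  quartz sand: 607.3 g
  ATH: 133.1 g
  zircon: 122.5 g
  potash: 144.4 g
  BaCO3: 110.8 g
Total batch = 1118 g; LOI loss = 118.1 g; yield = 89.44%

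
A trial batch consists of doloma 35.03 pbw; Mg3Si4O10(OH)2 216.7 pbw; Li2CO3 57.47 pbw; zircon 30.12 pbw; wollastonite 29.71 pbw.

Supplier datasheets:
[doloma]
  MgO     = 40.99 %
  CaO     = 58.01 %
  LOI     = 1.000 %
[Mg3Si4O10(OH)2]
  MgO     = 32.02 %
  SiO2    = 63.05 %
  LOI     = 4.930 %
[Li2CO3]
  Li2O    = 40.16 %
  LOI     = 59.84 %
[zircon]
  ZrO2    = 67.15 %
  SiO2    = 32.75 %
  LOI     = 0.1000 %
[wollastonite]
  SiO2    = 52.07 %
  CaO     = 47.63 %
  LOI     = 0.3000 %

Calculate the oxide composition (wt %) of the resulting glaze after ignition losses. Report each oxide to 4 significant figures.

All internal work runs at exact precision in all steps; rounding to 4 significant figures governs each working value as displayed; a single rounding produces every reported number — derived quantities (LOI, the totals, net glass mass, the yield, five oxide percentages) are carried in full float precision starting from the weights on 323.5 pbw of glass, as given in the problem or answer text.
What the batch supplies per oxide:
  MgO: 35.03·0.4099 + 216.7·0.3202 = 83.75 pbw
  ZrO2: 30.12·0.6715 = 20.23 pbw
  Li2O: 57.47·0.4016 = 23.08 pbw
  SiO2: 216.7·0.6305 + 30.12·0.3275 + 29.71·0.5207 = 162.0 pbw
  CaO: 35.03·0.5801 + 29.71·0.4763 = 34.47 pbw
LOI: 35.03·0.01000 + 216.7·0.04930 + 57.47·0.5984 + 30.12·0.001000 + 29.71·0.003000 = 45.54 pbw
The glass mass, total less LOI, = 369.0 − 45.54 = 323.5 pbw (= Σ oxide masses)
each oxide over glass, ×100, is wt %

Glass mass = 323.5 pbw (batch 369.0 − LOI 45.54).
Composition: MgO 25.89%, ZrO2 6.252%, Li2O 7.135%, SiO2 50.07%, CaO 10.66%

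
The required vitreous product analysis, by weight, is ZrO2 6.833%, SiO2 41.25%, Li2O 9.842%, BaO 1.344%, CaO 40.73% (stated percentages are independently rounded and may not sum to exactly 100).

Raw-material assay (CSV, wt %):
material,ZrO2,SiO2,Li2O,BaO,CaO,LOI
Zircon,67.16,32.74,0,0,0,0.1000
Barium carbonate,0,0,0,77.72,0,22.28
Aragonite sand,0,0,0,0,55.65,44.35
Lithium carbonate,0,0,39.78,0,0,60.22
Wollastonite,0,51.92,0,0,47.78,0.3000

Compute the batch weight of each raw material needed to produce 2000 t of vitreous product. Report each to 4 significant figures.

Working values are shown rounded to 4 significant digits between the steps. Every computation runs at full precision from first step to last. Exactly one rounding is applied to each reported value; derived quantities are rebuilt from the weighed amounts for 2000 t of glass at full float precision (glass mass, the yield, the five compositions, ignition loss, totals) as set out in the problem or the answer.
Target oxide masses per 2000 t vitreous product:
  ZrO2: 6.833% × 2000 = 136.7 t
  SiO2: 41.25% × 2000 = 825.0 t
  Li2O: 9.842% × 2000 = 196.8 t
  BaO: 1.344% × 2000 = 26.88 t
  CaO: 40.73% × 2000 = 814.6 t
Checking each oxide sum per the reported batch figures, against the basis in use (sums match the target masses net of answer rounding effects):
  ZrO2: 203.5·0.6716 = 136.7 t (target 136.7 t)
  SiO2: 203.5·0.3274 + 1461·0.5192 = 825.2 t (target 825.0 t)
  Li2O: 494.8·0.3978 = 196.8 t (target 196.8 t)
  BaO: 34.59·0.7772 = 26.88 t (target 26.88 t)
  CaO: 209.7·0.5565 + 1461·0.4778 = 814.8 t (target 814.6 t)
Glass-mass closure: whole batch net of LOI = 2000 t (targets for the oxides total 2000 t; against the stated basis, 2000 t — differing by rounding only).
Adding the batch up: Σ batch = 2404 t; ignition loss, Σ(batch × LOI) = 403.3 t; yield, glass over the total, = 83.22%.

Batch per 2000 t vitreous product:
  Zircon: 203.5 t
  Barium carbonate: 34.59 t
  Aragonite sand: 209.7 t
  Lithium carbonate: 494.8 t
  Wollastonite: 1461 t
Total batch = 2404 t; LOI loss = 403.3 t; yield = 83.22%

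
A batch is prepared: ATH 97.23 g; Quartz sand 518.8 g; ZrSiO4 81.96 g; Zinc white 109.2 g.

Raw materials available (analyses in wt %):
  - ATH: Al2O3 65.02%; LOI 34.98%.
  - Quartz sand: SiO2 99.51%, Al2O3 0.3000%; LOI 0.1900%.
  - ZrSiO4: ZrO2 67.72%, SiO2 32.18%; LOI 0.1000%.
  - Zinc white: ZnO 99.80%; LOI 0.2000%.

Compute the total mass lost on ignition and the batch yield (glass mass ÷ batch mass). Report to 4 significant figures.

Every computation runs at full float precision from first step to last. Mid-chain values are shown, rounded to four significant figures, across the worked steps. Every reported result is rounded once only — derived quantities are carried from the weighed amounts per 771.9 g of glass in full float precision (totals, net glass mass, the four compositions, the yield, LOI), as quoted within the question or the answer.
Each material's LOI contribution:
  ATH: 97.23 × 0.3498 = 34.01 g
  Quartz sand: 518.8 × 0.001900 = 0.9857 g
  ZrSiO4: 81.96 × 0.001000 = 0.08196 g
  Zinc white: 109.2 × 0.002000 = 0.2184 g
Total LOI = 35.30 g
Glass = batch − LOI = 807.2 − 35.30 = 771.9 g

LOI loss = 35.30 g; glass = 771.9 g; yield = 95.63%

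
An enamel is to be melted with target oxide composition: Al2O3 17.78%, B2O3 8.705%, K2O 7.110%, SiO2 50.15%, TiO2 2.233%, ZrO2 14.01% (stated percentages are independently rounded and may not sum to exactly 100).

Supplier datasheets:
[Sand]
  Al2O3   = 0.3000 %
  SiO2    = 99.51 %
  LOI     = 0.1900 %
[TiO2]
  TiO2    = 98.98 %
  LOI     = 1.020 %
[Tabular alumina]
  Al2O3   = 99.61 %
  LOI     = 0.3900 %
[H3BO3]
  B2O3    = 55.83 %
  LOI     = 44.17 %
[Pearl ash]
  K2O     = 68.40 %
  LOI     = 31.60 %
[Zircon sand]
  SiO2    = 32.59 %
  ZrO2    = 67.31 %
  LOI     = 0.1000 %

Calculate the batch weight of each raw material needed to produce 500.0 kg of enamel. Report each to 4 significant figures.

All internal work keeps exact precision end to end. The intermediate values are displayed with 4-significant-digit rounding as written. Every reported figure takes a single rounding. All derived quantities, which include totals, LOI, yield, the six compositions, glass mass, are re-derived in full precision, as they appear in question or answer, using the weight values for 500.0 kg of glass.
Target masses of each oxide per 500.0 kg enamel:
  Al2O3: 17.78% × 500.0 = 88.90 kg
  B2O3: 8.705% × 500.0 = 43.52 kg
  K2O: 7.110% × 500.0 = 35.55 kg
  SiO2: 50.15% × 500.0 = 250.8 kg
  TiO2: 2.233% × 500.0 = 11.16 kg
  ZrO2: 14.01% × 500.0 = 70.05 kg
Balance tally, oxide-wise, using the reported weights, versus the basis set out (summed amounts equal target values inside rounding margins):
  Al2O3: 217.9·0.003000 + 88.59·0.9961 = 88.90 kg (target 88.90 kg)
  B2O3: 77.96·0.5583 = 43.53 kg (target 43.52 kg)
  K2O: 51.97·0.6840 = 35.55 kg (target 35.55 kg)
  SiO2: 217.9·0.9951 + 104.1·0.3259 = 250.8 kg (target 250.8 kg)
  TiO2: 11.28·0.9898 = 11.16 kg (target 11.16 kg)
  ZrO2: 104.1·0.6731 = 70.07 kg (target 70.05 kg)
Consistency of the glass mass: batch Σ − ignition loss = 500.0 kg (targets for the oxides total 499.9 kg; against the stated basis, 500.0 kg — a pure rounding effect).
Batch grand total — Σ batch = 551.8 kg; LOI loss = Σ batch·LOI = 51.84 kg; as yield: glass ÷ batch → 90.61%.

Batch per 500.0 kg enamel:
  Sand: 217.9 kg
  TiO2: 11.28 kg
  Tabular alumina: 88.59 kg
  H3BO3: 77.96 kg
  Pearl ash: 51.97 kg
  Zircon sand: 104.1 kg
Total batch = 551.8 kg; LOI loss = 51.84 kg; yield = 90.61%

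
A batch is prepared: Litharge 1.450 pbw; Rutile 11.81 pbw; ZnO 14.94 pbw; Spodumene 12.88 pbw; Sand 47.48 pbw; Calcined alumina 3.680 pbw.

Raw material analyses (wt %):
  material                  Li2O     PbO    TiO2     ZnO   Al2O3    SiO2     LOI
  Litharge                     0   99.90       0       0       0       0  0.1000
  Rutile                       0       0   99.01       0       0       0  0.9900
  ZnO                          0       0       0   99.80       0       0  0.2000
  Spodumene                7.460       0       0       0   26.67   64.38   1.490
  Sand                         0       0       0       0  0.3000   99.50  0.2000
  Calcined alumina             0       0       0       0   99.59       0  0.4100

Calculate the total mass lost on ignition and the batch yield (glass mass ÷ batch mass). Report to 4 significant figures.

LOI loss = 0.4502 pbw; glass = 91.79 pbw; yield = 99.51%

Rounding to 4 significant digits extends to every mid-chain value as printed; the whole derivation runs at full float precision in all steps; each reported result includes exactly one rounding. Derived quantities are rebuilt at exact precision (LOI, six oxide percentages, net glass mass, the yield, the totals) starting from the weights for 91.79 pbw of glass, as given in problem or answer.
Per-material ignition loss:
  Litharge: 1.450 × 0.001000 = 0.001450 pbw
  Rutile: 11.81 × 0.009900 = 0.1169 pbw
  ZnO: 14.94 × 0.002000 = 0.02988 pbw
  Spodumene: 12.88 × 0.01490 = 0.1919 pbw
  Sand: 47.48 × 0.002000 = 0.09496 pbw
  Calcined alumina: 3.680 × 0.004100 = 0.01509 pbw
Total LOI = 0.4502 pbw
Glass = batch − LOI = 92.24 − 0.4502 = 91.79 pbw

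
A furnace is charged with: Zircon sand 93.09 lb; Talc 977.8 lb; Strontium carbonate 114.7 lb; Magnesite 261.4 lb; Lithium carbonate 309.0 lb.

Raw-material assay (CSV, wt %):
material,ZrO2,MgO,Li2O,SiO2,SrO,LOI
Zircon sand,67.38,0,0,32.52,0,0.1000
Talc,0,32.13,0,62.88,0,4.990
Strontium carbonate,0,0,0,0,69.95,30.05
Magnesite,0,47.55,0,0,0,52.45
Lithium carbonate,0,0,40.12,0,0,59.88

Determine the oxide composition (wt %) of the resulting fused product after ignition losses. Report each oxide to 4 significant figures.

Each numeric step runs at full float precision through the solve — the intermediate values are printed with 4-significant-figure rounding as written. Every reported value is rounded just once — all derived quantities, including yield, glass mass, the totals, ignition loss, five oxide percentages, are rebuilt from the batch weights per 1351 lb of glass in full precision, as quoted within either problem or answer.
What the batch supplies per oxide:
  ZrO2: 93.09·0.6738 = 62.72 lb
  MgO: 977.8·0.3213 + 261.4·0.4755 = 438.5 lb
  Li2O: 309.0·0.4012 = 124.0 lb
  SiO2: 93.09·0.3252 + 977.8·0.6288 = 645.1 lb
  SrO: 114.7·0.6995 = 80.23 lb
LOI: 93.09·0.001000 + 977.8·0.04990 + 114.7·0.3005 + 261.4·0.5245 + 309.0·0.5988 = 405.5 lb
Net of LOI, the glass mass = 1756 − 405.5 = 1351 lb (the oxide masses sum to this)
each oxide over glass, ×100, is wt %

Glass mass = 1351 lb (batch 1756 − LOI 405.5).
Composition: ZrO2 4.644%, MgO 32.47%, Li2O 9.180%, SiO2 47.77%, SrO 5.941%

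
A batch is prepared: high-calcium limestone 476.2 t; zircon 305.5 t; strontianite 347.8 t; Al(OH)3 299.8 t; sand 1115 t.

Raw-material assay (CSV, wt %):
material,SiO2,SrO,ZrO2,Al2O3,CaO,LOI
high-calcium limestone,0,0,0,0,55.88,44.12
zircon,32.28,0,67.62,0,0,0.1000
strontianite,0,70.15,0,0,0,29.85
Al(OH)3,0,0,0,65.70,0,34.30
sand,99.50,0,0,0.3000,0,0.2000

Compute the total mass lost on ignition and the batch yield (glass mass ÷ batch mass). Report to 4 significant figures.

LOI loss = 419.3 t; glass = 2125 t; yield = 83.52%

The whole derivation runs at exact precision at all times. Values along the way are displayed (rounded to four significant figures) between the steps; each reported figure sees exactly one rounding. Derived quantities are rebuilt in full float precision (ignition loss, totals, the yield, five oxide percentages, glass mass) from the batch weights for 2125 t of glass as quoted within the question or the answer.
Per-material ignition loss:
  high-calcium limestone: 476.2 × 0.4412 = 210.1 t
  zircon: 305.5 × 0.001000 = 0.3055 t
  strontianite: 347.8 × 0.2985 = 103.8 t
  Al(OH)3: 299.8 × 0.3430 = 102.8 t
  sand: 1115 × 0.002000 = 2.230 t
Total LOI = 419.3 t
Glass = batch − LOI = 2544 − 419.3 = 2125 t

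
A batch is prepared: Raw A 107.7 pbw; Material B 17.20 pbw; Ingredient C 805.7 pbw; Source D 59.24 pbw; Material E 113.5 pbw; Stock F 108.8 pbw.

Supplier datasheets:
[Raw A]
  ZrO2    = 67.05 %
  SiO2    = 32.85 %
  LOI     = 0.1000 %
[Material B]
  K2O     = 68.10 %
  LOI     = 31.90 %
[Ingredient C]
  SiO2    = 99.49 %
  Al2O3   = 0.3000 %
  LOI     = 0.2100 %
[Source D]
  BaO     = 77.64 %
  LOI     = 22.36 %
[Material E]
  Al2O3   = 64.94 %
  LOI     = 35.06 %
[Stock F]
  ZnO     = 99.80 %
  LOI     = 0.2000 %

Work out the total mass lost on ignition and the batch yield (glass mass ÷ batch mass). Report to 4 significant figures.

All arithmetic holds full precision throughout — in-progress results are printed rounded off to 4 significant figures when written out. Every reported number carries a single rounding. Derived quantities are re-derived from the batch weights per 1152 pbw of glass in full precision (totals, six oxide percentages, the yield, ignition loss, glass mass) as written in the problem or answer text.
LOI of each material in turn:
  Raw A: 107.7 × 0.001000 = 0.1077 pbw
  Material B: 17.20 × 0.3190 = 5.487 pbw
  Ingredient C: 805.7 × 0.002100 = 1.692 pbw
  Source D: 59.24 × 0.2236 = 13.25 pbw
  Material E: 113.5 × 0.3506 = 39.79 pbw
  Stock F: 108.8 × 0.002000 = 0.2176 pbw
Total LOI = 60.54 pbw
Glass = batch − LOI = 1212 − 60.54 = 1152 pbw

LOI loss = 60.54 pbw; glass = 1152 pbw; yield = 95.01%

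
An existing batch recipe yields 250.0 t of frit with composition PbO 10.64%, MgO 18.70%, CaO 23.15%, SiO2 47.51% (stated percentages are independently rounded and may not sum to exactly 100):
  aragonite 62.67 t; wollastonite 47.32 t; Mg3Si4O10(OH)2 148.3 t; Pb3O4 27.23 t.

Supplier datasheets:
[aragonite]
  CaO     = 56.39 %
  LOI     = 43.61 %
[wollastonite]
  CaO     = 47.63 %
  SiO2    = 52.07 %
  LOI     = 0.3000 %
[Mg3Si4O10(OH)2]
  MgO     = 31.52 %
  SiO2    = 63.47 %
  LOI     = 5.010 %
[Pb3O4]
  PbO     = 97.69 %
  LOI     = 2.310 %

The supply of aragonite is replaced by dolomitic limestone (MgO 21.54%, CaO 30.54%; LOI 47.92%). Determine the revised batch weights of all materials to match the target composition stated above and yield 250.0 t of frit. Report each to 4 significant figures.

Revised batch per 250.0 t frit:
  dolomitic limestone: 50.33 t
  wollastonite: 89.24 t
  Mg3Si4O10(OH)2: 113.9 t
  Pb3O4: 27.23 t
Total batch = 280.7 t; LOI loss = 30.72 t

Intermediates are shown, rounded to 4 significant digits, between the steps. The whole derivation holds exact precision in every operation; every reported number receives exactly one rounding — derived quantities, including yield, totals, four oxide percentages, ignition loss, glass mass, are re-derived from the weighed amounts at 250.0 t of glass at full float precision as written in question or answer.
Per-oxide target masses for 250.0 t frit:
  PbO: 10.64% × 250.0 = 26.60 t
  MgO: 18.70% × 250.0 = 46.75 t
  CaO: 23.15% × 250.0 = 57.88 t
  SiO2: 47.51% × 250.0 = 118.8 t
Balance tally, oxide-wise, from the weights as reported, relative to the basis at hand (summed amounts equal target values inside rounding margins):
  PbO: 27.23·0.9769 = 26.60 t (target 26.60 t)
  MgO: 50.33·0.2154 + 113.9·0.3152 = 46.74 t (target 46.75 t)
  CaO: 50.33·0.3054 + 89.24·0.4763 = 57.88 t (target 57.88 t)
  SiO2: 89.24·0.5207 + 113.9·0.6347 = 118.8 t (target 118.8 t)
Glass mass check: Σ batch − LOI loss = 250.0 t (targets for the oxides total 250.0 t; against the stated basis, 250.0 t — rounding explains the deltas).
Whole-batch sum: Σ batch = 280.7 t; loss to ignition Σ batch·LOI = 30.72 t; yield = glass ÷ total batch = 89.06%.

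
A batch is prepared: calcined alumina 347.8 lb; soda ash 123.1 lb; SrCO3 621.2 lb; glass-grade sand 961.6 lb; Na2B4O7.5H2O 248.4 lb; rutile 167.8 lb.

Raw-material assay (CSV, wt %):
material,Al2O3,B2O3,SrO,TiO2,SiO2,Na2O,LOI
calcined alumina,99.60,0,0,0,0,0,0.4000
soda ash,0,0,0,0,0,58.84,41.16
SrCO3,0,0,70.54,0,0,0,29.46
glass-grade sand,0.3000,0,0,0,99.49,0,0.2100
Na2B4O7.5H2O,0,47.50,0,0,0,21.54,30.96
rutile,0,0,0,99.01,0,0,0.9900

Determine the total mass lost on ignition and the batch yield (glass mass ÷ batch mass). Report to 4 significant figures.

Intermediates appear, rounded to 4 significant figures, at each printed step; all internal work holds exact precision at all times; a single rounding finalizes each reported number; all derived quantities (ignition loss, the yield, the totals, glass mass, six oxide percentages) are recomputed at exact precision from the batch weights on 2154 lb of glass, exactly as shown in either problem or answer.
Ignition loss by material:
  calcined alumina: 347.8 × 0.004000 = 1.391 lb
  soda ash: 123.1 × 0.4116 = 50.67 lb
  SrCO3: 621.2 × 0.2946 = 183.0 lb
  glass-grade sand: 961.6 × 0.002100 = 2.019 lb
  Na2B4O7.5H2O: 248.4 × 0.3096 = 76.90 lb
  rutile: 167.8 × 0.009900 = 1.661 lb
Total LOI = 315.6 lb
Glass = batch − LOI = 2470 − 315.6 = 2154 lb

LOI loss = 315.6 lb; glass = 2154 lb; yield = 87.22%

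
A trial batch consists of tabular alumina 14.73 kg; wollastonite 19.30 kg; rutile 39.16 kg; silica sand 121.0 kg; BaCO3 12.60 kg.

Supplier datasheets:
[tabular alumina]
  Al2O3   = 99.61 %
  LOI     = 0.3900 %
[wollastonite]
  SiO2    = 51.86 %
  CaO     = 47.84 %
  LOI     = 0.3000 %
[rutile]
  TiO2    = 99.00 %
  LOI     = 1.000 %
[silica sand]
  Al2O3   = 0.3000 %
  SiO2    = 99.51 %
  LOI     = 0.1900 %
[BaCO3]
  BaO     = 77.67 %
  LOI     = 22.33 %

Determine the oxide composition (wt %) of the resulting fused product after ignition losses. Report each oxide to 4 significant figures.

Glass mass = 203.2 kg (batch 206.8 − LOI 3.550).
Composition: Al2O3 7.398%, SiO2 64.17%, CaO 4.543%, BaO 4.815%, TiO2 19.08%

Working values appear, rounded to four significant digits, when written out. All internal work holds full float precision at every stage — a single rounding completes each reported number; derived quantities, including LOI, the yield, the totals, net glass mass, the five compositions, are computed using the weight values at 203.2 kg of glass at full float precision as they appear in question or answer.
Oxide-by-oxide delivered mass:
  Al2O3: 14.73·0.9961 + 121.0·0.003000 = 15.04 kg
  SiO2: 19.30·0.5186 + 121.0·0.9951 = 130.4 kg
  CaO: 19.30·0.4784 = 9.233 kg
  BaO: 12.60·0.7767 = 9.786 kg
  TiO2: 39.16·0.9900 = 38.77 kg
LOI: 14.73·0.003900 + 19.30·0.003000 + 39.16·0.01000 + 121.0·0.001900 + 12.60·0.2233 = 3.550 kg
batch − LOI leaves glass = 206.8 − 3.550 = 203.2 kg (equal to the oxide-mass sum)
wt %: oxide over glass, times 100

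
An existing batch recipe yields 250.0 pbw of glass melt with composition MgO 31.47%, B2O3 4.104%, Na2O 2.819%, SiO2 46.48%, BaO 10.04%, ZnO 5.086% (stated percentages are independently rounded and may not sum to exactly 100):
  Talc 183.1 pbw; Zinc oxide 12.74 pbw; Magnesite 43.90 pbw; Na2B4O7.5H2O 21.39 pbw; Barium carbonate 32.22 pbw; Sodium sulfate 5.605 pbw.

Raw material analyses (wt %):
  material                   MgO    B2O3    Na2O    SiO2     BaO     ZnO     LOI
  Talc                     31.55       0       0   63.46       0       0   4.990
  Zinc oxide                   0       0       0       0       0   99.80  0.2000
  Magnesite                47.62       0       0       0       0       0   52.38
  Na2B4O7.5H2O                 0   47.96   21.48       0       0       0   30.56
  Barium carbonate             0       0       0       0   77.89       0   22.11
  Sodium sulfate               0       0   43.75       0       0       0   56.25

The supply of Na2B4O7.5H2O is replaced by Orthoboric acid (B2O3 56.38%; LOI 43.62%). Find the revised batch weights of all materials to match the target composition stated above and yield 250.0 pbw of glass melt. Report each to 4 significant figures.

Revised batch per 250.0 pbw glass melt:
  Talc: 183.1 pbw
  Zinc oxide: 12.74 pbw
  Magnesite: 43.90 pbw
  Orthoboric acid: 18.20 pbw
  Barium carbonate: 32.22 pbw
  Sodium sulfate: 16.11 pbw
Total batch = 306.3 pbw; LOI loss = 56.28 pbw

Each numeric step keeps full precision in every operation. The intermediate values are printed (rounded to 4 significant figures) within the worked lines — each reported figure is rounded a single time; all derived quantities are carried in full float precision (LOI, six oxide percentages, net glass mass, the yield, the totals) starting from the weights at 250.0 pbw of glass exactly as shown in the problem or answer text.
Per-oxide target masses for 250.0 pbw glass melt:
  MgO: 31.47% × 250.0 = 78.68 pbw
  B2O3: 4.104% × 250.0 = 10.26 pbw
  Na2O: 2.819% × 250.0 = 7.048 pbw
  SiO2: 46.48% × 250.0 = 116.2 pbw
  BaO: 10.04% × 250.0 = 25.10 pbw
  ZnO: 5.086% × 250.0 = 12.72 pbw
Checking each oxide sum per the reported batch figures, relative to the basis at hand (target by target, the sums agree modulo rounding of the values):
  MgO: 183.1·0.3155 + 43.90·0.4762 = 78.67 pbw (target 78.68 pbw)
  B2O3: 18.20·0.5638 = 10.26 pbw (target 10.26 pbw)
  Na2O: 16.11·0.4375 = 7.048 pbw (target 7.048 pbw)
  SiO2: 183.1·0.6346 = 116.2 pbw (target 116.2 pbw)
  BaO: 32.22·0.7789 = 25.10 pbw (target 25.10 pbw)
  ZnO: 12.74·0.9980 = 12.71 pbw (target 12.72 pbw)
Glass-mass bookkeeping: Σ batch − LOI loss = 250.0 pbw (the targets, summed, come to 250.0 pbw; versus the stated basis of 250.0 pbw — any gap is answer rounding).
Batch total: Σ batch = 306.3 pbw; the LOI term Σ batch·LOI equals 56.28 pbw; yield: glass divided by total = 81.62%.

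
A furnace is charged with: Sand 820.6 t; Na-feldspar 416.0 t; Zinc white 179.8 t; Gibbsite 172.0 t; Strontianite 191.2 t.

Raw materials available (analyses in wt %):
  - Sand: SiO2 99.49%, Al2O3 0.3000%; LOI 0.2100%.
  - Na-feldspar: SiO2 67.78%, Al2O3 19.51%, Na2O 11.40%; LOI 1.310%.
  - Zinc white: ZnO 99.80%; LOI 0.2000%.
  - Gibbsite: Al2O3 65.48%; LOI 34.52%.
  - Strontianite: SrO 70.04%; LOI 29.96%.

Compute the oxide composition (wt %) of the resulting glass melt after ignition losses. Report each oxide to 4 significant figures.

Glass mass = 1655 t (batch 1780 − LOI 124.2).
Composition: SiO2 66.35%, SrO 8.090%, Al2O3 11.86%, ZnO 10.84%, Na2O 2.865%

Intermediates are displayed rounded to 4 significant digits between the steps — the whole derivation carries full float precision throughout — a single rounding finalizes every reported value — the derived quantities, which include ignition loss, five oxide percentages, totals, glass mass, yield, are carried at full precision, as they appear in either problem or answer, using the weight values at 1655 t of glass.
Per-oxide mass from batch:
  SiO2: 820.6·0.9949 + 416.0·0.6778 = 1098 t
  SrO: 191.2·0.7004 = 133.9 t
  Al2O3: 820.6·0.003000 + 416.0·0.1951 + 172.0·0.6548 = 196.2 t
  ZnO: 179.8·0.9980 = 179.4 t
  Na2O: 416.0·0.1140 = 47.42 t
LOI: 820.6·0.002100 + 416.0·0.01310 + 179.8·0.002000 + 172.0·0.3452 + 191.2·0.2996 = 124.2 t
Glass mass = batch − LOI = 1780 − 124.2 = 1655 t (the oxide masses sum to this)
each wt % is 100 × oxide ÷ glass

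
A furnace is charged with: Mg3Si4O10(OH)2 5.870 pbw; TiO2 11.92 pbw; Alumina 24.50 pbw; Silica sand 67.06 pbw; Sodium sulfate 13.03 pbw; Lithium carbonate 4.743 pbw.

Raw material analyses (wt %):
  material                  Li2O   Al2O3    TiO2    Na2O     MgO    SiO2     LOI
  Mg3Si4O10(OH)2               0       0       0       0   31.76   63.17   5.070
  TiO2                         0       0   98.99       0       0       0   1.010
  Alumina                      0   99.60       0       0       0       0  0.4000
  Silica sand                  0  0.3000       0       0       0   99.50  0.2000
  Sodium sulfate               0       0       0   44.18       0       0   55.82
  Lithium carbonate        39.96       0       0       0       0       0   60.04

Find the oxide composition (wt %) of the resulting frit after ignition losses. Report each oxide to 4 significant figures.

Glass mass = 116.4 pbw (batch 127.1 − LOI 10.77).
Composition: Li2O 1.629%, Al2O3 21.15%, TiO2 10.14%, Na2O 4.948%, MgO 1.602%, SiO2 60.53%

Mid-chain values appear rounded to 4 significant figures in the working; all internal work runs at exact precision in all steps. A single rounding finalizes each reported figure; derived quantities are recomputed at full float precision (the yield, the totals, net glass mass, six oxide percentages, LOI) from the weighed amounts per 116.4 pbw of glass precisely as stated by the question or the answer.
Delivered oxide masses:
  Li2O: 4.743·0.3996 = 1.895 pbw
  Al2O3: 24.50·0.9960 + 67.06·0.003000 = 24.60 pbw
  TiO2: 11.92·0.9899 = 11.80 pbw
  Na2O: 13.03·0.4418 = 5.757 pbw
  MgO: 5.870·0.3176 = 1.864 pbw
  SiO2: 5.870·0.6317 + 67.06·0.9950 = 70.43 pbw
LOI: 5.870·0.05070 + 11.92·0.01010 + 24.50·0.004000 + 67.06·0.002000 + 13.03·0.5582 + 4.743·0.6004 = 10.77 pbw
Glass mass = batch − LOI = 127.1 − 10.77 = 116.4 pbw (matching Σ of the oxides)
wt % = oxide mass / glass mass × 100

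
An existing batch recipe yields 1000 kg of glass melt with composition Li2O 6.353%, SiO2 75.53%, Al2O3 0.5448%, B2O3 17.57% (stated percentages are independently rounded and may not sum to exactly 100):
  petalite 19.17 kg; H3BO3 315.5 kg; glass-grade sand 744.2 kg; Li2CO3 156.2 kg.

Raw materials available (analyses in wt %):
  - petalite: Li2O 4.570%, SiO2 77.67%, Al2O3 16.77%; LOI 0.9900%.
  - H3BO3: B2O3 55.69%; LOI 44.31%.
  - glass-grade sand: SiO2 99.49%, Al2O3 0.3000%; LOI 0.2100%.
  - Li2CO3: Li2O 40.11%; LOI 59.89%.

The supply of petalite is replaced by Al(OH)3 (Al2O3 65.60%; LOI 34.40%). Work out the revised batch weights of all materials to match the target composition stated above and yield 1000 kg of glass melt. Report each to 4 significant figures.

Revised batch per 1000 kg glass melt:
  Al(OH)3: 4.833 kg
  H3BO3: 315.5 kg
  glass-grade sand: 759.2 kg
  Li2CO3: 158.4 kg
Total batch = 1238 kg; LOI loss = 237.9 kg

Every computation maintains full float precision through the solve; in-progress results are shown rounded off to 4 significant figures within the worked lines — exactly one rounding goes into every reported value. The derived quantities (LOI, the yield, net glass mass, totals, the four compositions) are carried in exact precision starting from the weights at 1000 kg of glass as quoted within either problem or answer.
Per-oxide target masses for 1000 kg glass melt:
  Li2O: 6.353% × 1000 = 63.53 kg
  SiO2: 75.53% × 1000 = 755.3 kg
  Al2O3: 0.5448% × 1000 = 5.448 kg
  B2O3: 17.57% × 1000 = 175.7 kg
Mass-balance tally per oxide working from each reported weight, under the basis named above (summed amounts equal target values exact up to rounding of places):
  Li2O: 158.4·0.4011 = 63.53 kg (target 63.53 kg)
  SiO2: 759.2·0.9949 = 755.3 kg (target 755.3 kg)
  Al2O3: 4.833·0.6560 + 759.2·0.003000 = 5.448 kg (target 5.448 kg)
  B2O3: 315.5·0.5569 = 175.7 kg (target 175.7 kg)
Glass-mass bookkeeping: net batch after ignition = 1000 kg (per-oxide target masses sum to 1000 kg; basis as stated: 1000 kg — differing by rounding only).
Batch grand total — Σ batch = 1238 kg; the LOI term Σ batch·LOI equals 237.9 kg; the yield ratio, glass ÷ batch: 80.78%.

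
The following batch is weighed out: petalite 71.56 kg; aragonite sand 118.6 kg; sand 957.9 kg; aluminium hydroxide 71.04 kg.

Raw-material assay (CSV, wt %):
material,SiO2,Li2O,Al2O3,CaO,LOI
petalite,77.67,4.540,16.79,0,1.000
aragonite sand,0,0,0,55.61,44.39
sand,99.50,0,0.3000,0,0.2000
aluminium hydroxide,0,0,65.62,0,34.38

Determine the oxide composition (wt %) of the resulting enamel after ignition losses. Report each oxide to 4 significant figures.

Intermediates are printed rounded to four significant figures across the worked steps; full float precision is maintained at each step; a single rounding finalizes each reported figure. Derived quantities, including ignition loss, the yield, net glass mass, the totals, the four compositions, are rebuilt using the weight values for 1139 kg of glass at exact precision, as set out in the question or the answer.
Per-oxide mass from batch:
  SiO2: 71.56·0.7767 + 957.9·0.9950 = 1009 kg
  Li2O: 71.56·0.04540 = 3.249 kg
  Al2O3: 71.56·0.1679 + 957.9·0.003000 + 71.04·0.6562 = 61.51 kg
  CaO: 118.6·0.5561 = 65.95 kg
LOI: 71.56·0.01000 + 118.6·0.4439 + 957.9·0.002000 + 71.04·0.3438 = 79.70 kg
Resulting glass, batch − LOI: 1219 − 79.70 = 1139 kg (= the summed oxide contributions)
each oxide over glass, ×100, is wt %

Glass mass = 1139 kg (batch 1219 − LOI 79.70).
Composition: SiO2 88.53%, Li2O 0.2851%, Al2O3 5.398%, CaO 5.788%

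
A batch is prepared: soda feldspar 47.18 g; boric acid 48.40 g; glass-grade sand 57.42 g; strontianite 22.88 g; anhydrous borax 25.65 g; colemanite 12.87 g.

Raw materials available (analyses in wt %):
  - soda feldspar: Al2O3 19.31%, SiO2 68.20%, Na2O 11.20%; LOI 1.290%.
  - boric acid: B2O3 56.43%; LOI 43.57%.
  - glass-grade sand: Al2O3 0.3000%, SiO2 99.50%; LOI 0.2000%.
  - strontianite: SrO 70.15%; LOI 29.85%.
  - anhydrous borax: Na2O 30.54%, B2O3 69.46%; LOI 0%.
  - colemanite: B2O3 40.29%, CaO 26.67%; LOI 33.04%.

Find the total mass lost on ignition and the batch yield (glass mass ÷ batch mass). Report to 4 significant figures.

LOI loss = 32.89 g; glass = 181.5 g; yield = 84.66%

Each numeric step maintains exact precision from start to finish — values along the way are shown rounded to four significant figures when written out — each reported result takes just one rounding; all derived quantities (net glass mass, totals, yield, the six compositions, ignition loss) are re-derived at full float precision using the weight values at 181.5 g of glass, exactly as shown in problem or answer.
Per-material ignition loss:
  soda feldspar: 47.18 × 0.01290 = 0.6086 g
  boric acid: 48.40 × 0.4357 = 21.09 g
  glass-grade sand: 57.42 × 0.002000 = 0.1148 g
  strontianite: 22.88 × 0.2985 = 6.830 g
  anhydrous borax: 25.65 × 0 = 0 g
  colemanite: 12.87 × 0.3304 = 4.252 g
Total LOI = 32.89 g
Glass = batch − LOI = 214.4 − 32.89 = 181.5 g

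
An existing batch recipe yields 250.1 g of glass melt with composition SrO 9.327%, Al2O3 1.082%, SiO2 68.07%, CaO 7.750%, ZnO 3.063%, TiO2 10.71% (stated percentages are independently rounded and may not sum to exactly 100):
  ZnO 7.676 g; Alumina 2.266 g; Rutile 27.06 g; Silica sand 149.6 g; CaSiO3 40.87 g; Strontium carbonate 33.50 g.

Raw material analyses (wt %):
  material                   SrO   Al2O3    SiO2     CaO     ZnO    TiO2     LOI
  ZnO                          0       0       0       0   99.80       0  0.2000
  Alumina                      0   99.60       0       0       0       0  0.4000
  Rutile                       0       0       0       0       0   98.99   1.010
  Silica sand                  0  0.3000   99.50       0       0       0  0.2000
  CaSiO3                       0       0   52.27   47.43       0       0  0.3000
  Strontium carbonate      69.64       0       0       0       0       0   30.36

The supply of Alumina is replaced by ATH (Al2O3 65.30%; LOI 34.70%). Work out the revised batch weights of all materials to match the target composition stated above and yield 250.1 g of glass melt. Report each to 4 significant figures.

Revised batch per 250.1 g glass melt:
  ZnO: 7.676 g
  ATH: 3.457 g
  Rutile: 27.06 g
  Silica sand: 149.6 g
  CaSiO3: 40.87 g
  Strontium carbonate: 33.50 g
Total batch = 262.2 g; LOI loss = 12.08 g

Mid-chain values are displayed, with 4-significant-figure rounding, between the steps — the whole derivation carries full float precision at every stage; each reported number includes exactly one rounding; derived quantities (six oxide percentages, net glass mass, totals, the yield, LOI) are re-derived from the batch weights on 250.1 g of glass at full float precision, as written in the question or the answer.
Target masses of each oxide per 250.1 g glass melt:
  SrO: 9.327% × 250.1 = 23.33 g
  Al2O3: 1.082% × 250.1 = 2.706 g
  SiO2: 68.07% × 250.1 = 170.2 g
  CaO: 7.750% × 250.1 = 19.38 g
  ZnO: 3.063% × 250.1 = 7.661 g
  TiO2: 10.71% × 250.1 = 26.79 g
Sums-versus-targets review with the batch weights as given, at the basis given (sum by sum, the targets are met once rounding is allowed for):
  SrO: 33.50·0.6964 = 23.33 g (target 23.33 g)
  Al2O3: 3.457·0.6530 + 149.6·0.003000 = 2.706 g (target 2.706 g)
  SiO2: 149.6·0.9950 + 40.87·0.5227 = 170.2 g (target 170.2 g)
  CaO: 40.87·0.4743 = 19.38 g (target 19.38 g)
  ZnO: 7.676·0.9980 = 7.661 g (target 7.661 g)
  TiO2: 27.06·0.9899 = 26.79 g (target 26.79 g)
Consistency of the glass mass: batch total minus LOI = 250.1 g (summing oxide targets gives 250.1 g; with the basis standing at 250.1 g — gaps are rounding artifacts).
Batch grand total — Σ batch = 262.2 g; LOI loss = Σ batch·LOI = 12.08 g; glass ÷ batch gives a yield of 95.39%.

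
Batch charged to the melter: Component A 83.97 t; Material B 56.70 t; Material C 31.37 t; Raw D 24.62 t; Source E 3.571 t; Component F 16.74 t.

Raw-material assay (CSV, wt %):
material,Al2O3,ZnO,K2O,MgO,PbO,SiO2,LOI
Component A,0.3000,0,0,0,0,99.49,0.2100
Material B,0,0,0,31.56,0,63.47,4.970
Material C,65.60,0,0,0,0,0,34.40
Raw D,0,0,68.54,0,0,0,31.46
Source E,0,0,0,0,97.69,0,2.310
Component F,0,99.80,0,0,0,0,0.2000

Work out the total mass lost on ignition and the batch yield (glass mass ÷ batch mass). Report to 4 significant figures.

Rounding to four significant digits governs each mid-chain value as printed. The whole derivation maintains full float precision from start to finish — a single rounding produces every reported figure — the derived quantities (the yield, net glass mass, the totals, ignition loss, the six compositions) are carried in full float precision from the weighed amounts at 195.3 t of glass as written in either problem or answer.
Material-by-material LOI:
  Component A: 83.97 × 0.002100 = 0.1763 t
  Material B: 56.70 × 0.04970 = 2.818 t
  Material C: 31.37 × 0.3440 = 10.79 t
  Raw D: 24.62 × 0.3146 = 7.745 t
  Source E: 3.571 × 0.02310 = 0.08249 t
  Component F: 16.74 × 0.002000 = 0.03348 t
Total LOI = 21.65 t
Glass = batch − LOI = 217.0 − 21.65 = 195.3 t

LOI loss = 21.65 t; glass = 195.3 t; yield = 90.02%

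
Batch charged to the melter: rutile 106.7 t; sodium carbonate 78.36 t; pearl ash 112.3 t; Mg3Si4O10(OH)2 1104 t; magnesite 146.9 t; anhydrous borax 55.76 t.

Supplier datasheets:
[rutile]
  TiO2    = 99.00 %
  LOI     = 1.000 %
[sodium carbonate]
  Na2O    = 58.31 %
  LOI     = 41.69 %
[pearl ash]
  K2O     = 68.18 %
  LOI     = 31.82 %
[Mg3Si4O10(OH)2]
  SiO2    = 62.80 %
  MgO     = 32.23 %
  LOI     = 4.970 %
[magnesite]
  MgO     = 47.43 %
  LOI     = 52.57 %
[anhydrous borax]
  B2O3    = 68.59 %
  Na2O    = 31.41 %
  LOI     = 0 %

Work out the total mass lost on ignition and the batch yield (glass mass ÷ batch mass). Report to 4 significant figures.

LOI loss = 201.6 t; glass = 1402 t; yield = 87.43%

All arithmetic maintains full float precision end to end; values along the way are shown (rounded to 4 significant figures) at each printed step — a single rounding yields every reported figure. Derived quantities are recomputed in full precision (totals, the yield, LOI, six oxide percentages, net glass mass) starting from the weights on 1402 t of glass, as written in either problem or answer.
Each material's LOI contribution:
  rutile: 106.7 × 0.01000 = 1.067 t
  sodium carbonate: 78.36 × 0.4169 = 32.67 t
  pearl ash: 112.3 × 0.3182 = 35.73 t
  Mg3Si4O10(OH)2: 1104 × 0.04970 = 54.87 t
  magnesite: 146.9 × 0.5257 = 77.23 t
  anhydrous borax: 55.76 × 0 = 0 t
Total LOI = 201.6 t
Glass = batch − LOI = 1604 − 201.6 = 1402 t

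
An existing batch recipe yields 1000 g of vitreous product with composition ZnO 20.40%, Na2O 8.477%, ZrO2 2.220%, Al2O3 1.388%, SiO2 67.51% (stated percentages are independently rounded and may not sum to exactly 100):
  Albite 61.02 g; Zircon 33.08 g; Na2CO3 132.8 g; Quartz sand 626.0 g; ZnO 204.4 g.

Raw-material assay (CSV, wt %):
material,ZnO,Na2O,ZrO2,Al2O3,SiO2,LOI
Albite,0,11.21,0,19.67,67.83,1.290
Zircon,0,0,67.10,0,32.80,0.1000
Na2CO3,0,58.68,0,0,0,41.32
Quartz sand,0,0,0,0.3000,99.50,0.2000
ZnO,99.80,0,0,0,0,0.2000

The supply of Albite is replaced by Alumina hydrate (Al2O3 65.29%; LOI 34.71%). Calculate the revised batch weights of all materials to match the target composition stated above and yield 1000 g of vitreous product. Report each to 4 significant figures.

Revised batch per 1000 g vitreous product:
  Alumina hydrate: 18.19 g
  Zircon: 33.08 g
  Na2CO3: 144.5 g
  Quartz sand: 667.6 g
  ZnO: 204.4 g
Total batch = 1068 g; LOI loss = 67.80 g

Working values are printed (rounded to 4 significant digits) in the working; all internal work holds full float precision throughout — exactly one rounding is applied to each reported figure. Derived quantities (totals, yield, five oxide percentages, net glass mass, ignition loss) are carried using the weight values for 1000 g of glass in full float precision exactly as printed in question or answer.
Oxide mass targets, per 1000 g vitreous product:
  ZnO: 20.40% × 1000 = 204.0 g
  Na2O: 8.477% × 1000 = 84.77 g
  ZrO2: 2.220% × 1000 = 22.20 g
  Al2O3: 1.388% × 1000 = 13.88 g
  SiO2: 67.51% × 1000 = 675.1 g
Oxide-by-oxide audit on the weights just shown, per the basis as stated (delivered sums recover each target exact up to rounding of places):
  ZnO: 204.4·0.9980 = 204.0 g (target 204.0 g)
  Na2O: 144.5·0.5868 = 84.79 g (target 84.77 g)
  ZrO2: 33.08·0.6710 = 22.20 g (target 22.20 g)
  Al2O3: 18.19·0.6529 + 667.6·0.003000 = 13.88 g (target 13.88 g)
  SiO2: 33.08·0.3280 + 667.6·0.9950 = 675.1 g (target 675.1 g)
Glass-mass sanity pass: the batch minus its LOI: 1000 g (summing oxide targets gives 1000 g; versus the stated basis of 1000 g — gaps are rounding artifacts).
Batch grand total — Σ batch = 1068 g; Σ batch·LOI gives LOI loss = 67.80 g; yield, glass over the total, = 93.65%.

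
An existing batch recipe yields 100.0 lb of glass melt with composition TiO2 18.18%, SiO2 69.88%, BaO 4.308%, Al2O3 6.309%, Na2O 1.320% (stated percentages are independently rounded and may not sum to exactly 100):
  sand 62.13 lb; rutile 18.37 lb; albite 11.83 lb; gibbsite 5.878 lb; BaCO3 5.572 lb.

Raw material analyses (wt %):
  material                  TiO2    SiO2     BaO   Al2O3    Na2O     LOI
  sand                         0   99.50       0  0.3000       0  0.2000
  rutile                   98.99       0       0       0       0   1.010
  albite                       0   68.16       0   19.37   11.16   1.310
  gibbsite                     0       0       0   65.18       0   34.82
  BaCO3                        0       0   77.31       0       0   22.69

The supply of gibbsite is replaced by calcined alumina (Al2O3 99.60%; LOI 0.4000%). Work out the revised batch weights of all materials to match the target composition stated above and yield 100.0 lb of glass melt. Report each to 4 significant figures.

Revised batch per 100.0 lb glass melt:
  sand: 62.13 lb
  rutile: 18.37 lb
  albite: 11.83 lb
  calcined alumina: 3.847 lb
  BaCO3: 5.572 lb
Total batch = 101.7 lb; LOI loss = 1.744 lb

All internal work keeps full precision throughout — mid-chain values appear rounded to 4 significant digits in the printout; a single rounding produces each reported value; all derived quantities, including LOI, net glass mass, the five compositions, the yield, totals, are carried using the weight values for 100.0 lb of glass at exact precision, as set out in the question or the answer.
Oxide-by-oxide targets in 100.0 lb glass melt:
  TiO2: 18.18% × 100.0 = 18.18 lb
  SiO2: 69.88% × 100.0 = 69.88 lb
  BaO: 4.308% × 100.0 = 4.308 lb
  Al2O3: 6.309% × 100.0 = 6.309 lb
  Na2O: 1.320% × 100.0 = 1.320 lb
Sums-versus-targets review with the batch weights as given, per the basis as stated (sums match the target masses modulo rounding of the values):
  TiO2: 18.37·0.9899 = 18.18 lb (target 18.18 lb)
  SiO2: 62.13·0.9950 + 11.83·0.6816 = 69.88 lb (target 69.88 lb)
  BaO: 5.572·0.7731 = 4.308 lb (target 4.308 lb)
  Al2O3: 62.13·0.003000 + 11.83·0.1937 + 3.847·0.9960 = 6.309 lb (target 6.309 lb)
  Na2O: 11.83·0.1116 = 1.320 lb (target 1.320 lb)
Mass balance on the glass: Σ batch − LOI loss = 100.0 lb (targets for the oxides total 100.0 lb; the stated basis being 100.0 lb — a pure rounding effect).
Whole-batch sum: Σ batch = 101.7 lb; ignition loss, Σ(batch × LOI) = 1.744 lb; the yield ratio, glass ÷ batch: 98.29%.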